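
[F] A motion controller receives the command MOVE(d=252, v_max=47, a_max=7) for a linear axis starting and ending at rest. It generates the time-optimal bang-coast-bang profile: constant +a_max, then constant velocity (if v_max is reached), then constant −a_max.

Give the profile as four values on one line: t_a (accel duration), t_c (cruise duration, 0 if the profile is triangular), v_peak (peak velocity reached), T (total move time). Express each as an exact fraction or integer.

vₘ²/aₘ = 47²/7 = 2209/7
252 < 2209/7 ⇒ no cruise
v_peak = √(252·7) = √1764 = 42
t_a = 42/7 = 6; t_c = 0
T = 2·6 = 12

t_a=6 t_c=0 v_peak=42 T=12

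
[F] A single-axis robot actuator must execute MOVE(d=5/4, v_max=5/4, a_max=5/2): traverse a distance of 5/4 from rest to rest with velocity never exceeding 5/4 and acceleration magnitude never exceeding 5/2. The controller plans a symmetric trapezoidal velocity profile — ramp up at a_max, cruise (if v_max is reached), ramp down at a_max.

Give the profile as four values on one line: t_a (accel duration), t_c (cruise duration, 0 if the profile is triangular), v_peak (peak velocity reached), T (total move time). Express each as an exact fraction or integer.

t_a=1/2 t_c=1/2 v_peak=5/4 T=3/2

v_max²/a_max = (5/4)²/(5/2) = 5/8
5/4 ≥ 5/8 so v_max reached
t_a = (5/4)/(5/2) = 1/2; v_peak = 5/4
d_cruise = 5/4 − 5/8 = 5/8; t_c = (5/8)/(5/4) = 1/2
T = 2·1/2 + 1/2 = 3/2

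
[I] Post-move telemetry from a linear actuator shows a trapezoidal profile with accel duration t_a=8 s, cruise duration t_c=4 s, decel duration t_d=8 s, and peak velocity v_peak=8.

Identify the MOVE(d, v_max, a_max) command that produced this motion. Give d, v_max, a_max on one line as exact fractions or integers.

a_max = 8/8 = 1
d_a = ½·8·8 = 32; d_c = 8·4 = 32
d = 2·32 + 32 = 96
t_c = 4 > 0 ⇒ limit active, v_max = 8

d=96 v_max=8 a_max=1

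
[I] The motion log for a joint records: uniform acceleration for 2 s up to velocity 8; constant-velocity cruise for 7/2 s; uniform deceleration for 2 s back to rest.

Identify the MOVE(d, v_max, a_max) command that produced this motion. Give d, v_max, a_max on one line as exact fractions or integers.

d=44 v_max=8 a_max=4

a_max = 8/2 = 4
d_a = ½·8·2 = 8; d_c = 8·7/2 = 28
d = 2·8 + 28 = 44
t_c = 7/2 > 0 so v_max = 8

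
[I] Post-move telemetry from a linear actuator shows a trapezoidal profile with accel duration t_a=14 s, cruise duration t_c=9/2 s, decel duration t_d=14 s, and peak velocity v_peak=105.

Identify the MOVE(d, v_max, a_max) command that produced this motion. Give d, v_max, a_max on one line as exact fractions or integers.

d=3885/2 v_max=105 a_max=15/2

a_max = 105/14 = 15/2
d_a = ½·105·14 = 735; d_c = 105·9/2 = 945/2
d = 2·735 + 945/2 = 3885/2
t_c = 9/2 > 0 ⇒ limit active, v_max = 105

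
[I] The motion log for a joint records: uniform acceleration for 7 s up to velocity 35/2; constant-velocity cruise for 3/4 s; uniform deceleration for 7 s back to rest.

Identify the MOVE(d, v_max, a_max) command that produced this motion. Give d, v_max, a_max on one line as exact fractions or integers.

a_max = (35/2)/7 = 5/2
d_a = ½·35/2·7 = 245/4; d_c = 35/2·3/4 = 105/8
d = 2·245/4 + 105/8 = 1085/8
t_c = 3/4 > 0 ⇒ limit active, v_max = 35/2

d=1085/8 v_max=35/2 a_max=5/2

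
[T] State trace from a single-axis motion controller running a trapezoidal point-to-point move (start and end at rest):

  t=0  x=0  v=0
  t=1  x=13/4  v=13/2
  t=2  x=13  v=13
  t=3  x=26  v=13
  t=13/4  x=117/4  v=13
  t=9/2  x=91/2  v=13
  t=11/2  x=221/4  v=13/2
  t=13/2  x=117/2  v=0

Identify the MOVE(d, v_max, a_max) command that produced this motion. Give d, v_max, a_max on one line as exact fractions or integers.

d=117/2 v_max=13 a_max=13/2

final state: t=13/2, x=117/2, v=0 → d = 117/2
a_max = (13/2−0)/(1−0) = 13/2
max v = 13 over t∈[2,9/2] → v_max = 13
check: 13·(2+5/2) = 117/2 ✓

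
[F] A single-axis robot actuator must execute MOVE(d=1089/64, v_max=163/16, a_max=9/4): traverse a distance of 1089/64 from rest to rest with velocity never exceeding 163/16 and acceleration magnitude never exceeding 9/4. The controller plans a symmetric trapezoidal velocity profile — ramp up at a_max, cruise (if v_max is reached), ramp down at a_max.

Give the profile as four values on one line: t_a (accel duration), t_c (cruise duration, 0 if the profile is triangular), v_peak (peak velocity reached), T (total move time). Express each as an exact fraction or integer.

(v_max)²/a_max = (163/16)²/(9/4) = 26569/576
1089/64 < 26569/576 so t_c = 0
v_peak = √(1089/64·9/4) = √(9801/256) = 99/16
t_a = (99/16)/(9/4) = 11/4; t_c = 0
T = 2·11/4 = 11/2

t_a=11/4 t_c=0 v_peak=99/16 T=11/2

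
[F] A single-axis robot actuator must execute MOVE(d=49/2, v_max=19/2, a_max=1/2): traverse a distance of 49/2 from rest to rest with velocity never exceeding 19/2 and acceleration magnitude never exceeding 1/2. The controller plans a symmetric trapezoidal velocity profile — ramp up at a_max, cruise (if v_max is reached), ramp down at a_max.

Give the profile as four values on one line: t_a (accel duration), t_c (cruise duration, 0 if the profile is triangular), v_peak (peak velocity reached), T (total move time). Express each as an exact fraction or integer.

vₘ²/aₘ = (19/2)²/(1/2) = 361/2
49/2 < 361/2 → triangular
v_peak = √(49/2·1/2) = √(49/4) = 7/2
t_a = (7/2)/(1/2) = 7; t_c = 0
T = 2·7 = 14

t_a=7 t_c=0 v_peak=7/2 T=14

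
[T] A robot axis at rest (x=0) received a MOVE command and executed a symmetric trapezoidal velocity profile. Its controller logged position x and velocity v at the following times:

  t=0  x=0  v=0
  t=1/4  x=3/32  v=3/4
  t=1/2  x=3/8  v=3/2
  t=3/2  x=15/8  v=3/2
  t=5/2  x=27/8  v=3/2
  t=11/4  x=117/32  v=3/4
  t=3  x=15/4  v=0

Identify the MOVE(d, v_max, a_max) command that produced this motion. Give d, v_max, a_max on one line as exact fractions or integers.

final state: t=3, x=15/4, v=0 → d = 15/4
a_max = (3/4−0)/(1/4−0) = 3
max v = 3/2 over t∈[1/2,5/2] → v_max = 3/2
check: 3/2·(1/2+2) = 15/4 ✓

d=15/4 v_max=3/2 a_max=3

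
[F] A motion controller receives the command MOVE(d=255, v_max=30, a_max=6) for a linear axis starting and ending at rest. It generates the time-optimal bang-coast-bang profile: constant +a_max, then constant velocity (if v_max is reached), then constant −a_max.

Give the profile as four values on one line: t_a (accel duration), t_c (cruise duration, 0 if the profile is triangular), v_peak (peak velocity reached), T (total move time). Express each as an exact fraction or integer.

vₘ²/aₘ = 30²/6 = 150
255 ≥ 150 so v_max reached
t_a = 30/6 = 5; v_peak = 30
d_cruise = 255 − 150 = 105; t_c = 105/30 = 7/2
T = 2·5 + 7/2 = 27/2

t_a=5 t_c=7/2 v_peak=30 T=27/2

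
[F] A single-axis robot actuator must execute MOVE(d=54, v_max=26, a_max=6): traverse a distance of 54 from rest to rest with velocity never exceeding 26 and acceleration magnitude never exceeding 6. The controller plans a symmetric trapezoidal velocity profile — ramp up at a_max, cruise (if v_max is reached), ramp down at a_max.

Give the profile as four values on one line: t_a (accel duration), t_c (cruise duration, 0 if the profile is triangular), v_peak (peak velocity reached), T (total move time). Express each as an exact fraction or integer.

t_a=3 t_c=0 v_peak=18 T=6

v_max²/a_max = 26²/6 = 338/3
54 < 338/3 ⇒ no cruise
v_peak = √(54·6) = √324 = 18
t_a = 18/6 = 3; t_c = 0
T = 2·3 = 6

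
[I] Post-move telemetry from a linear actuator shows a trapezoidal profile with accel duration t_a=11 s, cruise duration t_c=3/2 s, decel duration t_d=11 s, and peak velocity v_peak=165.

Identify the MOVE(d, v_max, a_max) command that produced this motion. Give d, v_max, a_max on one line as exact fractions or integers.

d=4125/2 v_max=165 a_max=15

a_max = 165/11 = 15
d_a = ½·165·11 = 1815/2; d_c = 165·3/2 = 495/2
d = 2·1815/2 + 495/2 = 4125/2
t_c = 3/2 > 0 so v_max = 165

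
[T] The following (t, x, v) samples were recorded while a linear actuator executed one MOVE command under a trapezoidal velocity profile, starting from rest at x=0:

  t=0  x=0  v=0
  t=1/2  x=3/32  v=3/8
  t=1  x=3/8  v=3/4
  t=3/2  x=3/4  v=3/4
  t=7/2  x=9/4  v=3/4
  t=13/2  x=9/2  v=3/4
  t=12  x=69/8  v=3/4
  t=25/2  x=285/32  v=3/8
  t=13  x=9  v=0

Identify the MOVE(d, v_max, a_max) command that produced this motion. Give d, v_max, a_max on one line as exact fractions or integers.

d=9 v_max=3/4 a_max=3/4

final state: t=13, x=9, v=0 → d = 9
a_max = (3/8−0)/(1/2−0) = 3/4
max v = 3/4 over t∈[1,12] → v_max = 3/4
check: 3/4·(1+11) = 9 ✓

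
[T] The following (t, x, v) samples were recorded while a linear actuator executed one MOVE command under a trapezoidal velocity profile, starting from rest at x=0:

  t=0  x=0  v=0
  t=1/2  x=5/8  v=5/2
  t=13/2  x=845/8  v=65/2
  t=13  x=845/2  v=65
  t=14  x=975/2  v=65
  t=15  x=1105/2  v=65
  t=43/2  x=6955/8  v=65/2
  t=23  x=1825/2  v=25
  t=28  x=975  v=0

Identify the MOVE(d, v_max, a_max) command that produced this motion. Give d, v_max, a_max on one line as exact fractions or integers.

d=975 v_max=65 a_max=5

final state: t=28, x=975, v=0 → d = 975
a_max = (5/2−0)/(1/2−0) = 5
max v = 65 over t∈[13,15] → v_max = 65
check: 65·(13+2) = 975 ✓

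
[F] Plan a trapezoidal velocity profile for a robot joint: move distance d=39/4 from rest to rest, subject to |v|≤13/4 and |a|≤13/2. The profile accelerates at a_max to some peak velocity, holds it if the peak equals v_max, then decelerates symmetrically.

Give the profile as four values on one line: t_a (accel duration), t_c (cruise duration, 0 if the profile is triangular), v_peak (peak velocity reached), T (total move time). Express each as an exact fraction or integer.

v_max²/a_max = (13/4)²/(13/2) = 13/8
39/4 ≥ 13/8 ⇒ cruise phase
t_a = (13/4)/(13/2) = 1/2; v_peak = 13/4
d_cruise = 39/4 − 13/8 = 65/8; t_c = (65/8)/(13/4) = 5/2
T = 2·1/2 + 5/2 = 7/2

t_a=1/2 t_c=5/2 v_peak=13/4 T=7/2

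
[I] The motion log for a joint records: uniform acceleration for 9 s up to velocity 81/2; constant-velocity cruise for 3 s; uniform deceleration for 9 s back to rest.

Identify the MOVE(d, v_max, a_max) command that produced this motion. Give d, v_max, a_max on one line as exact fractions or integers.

a_max = (81/2)/9 = 9/2
d_a = ½·81/2·9 = 729/4; d_c = 81/2·3 = 243/2
d = 2·729/4 + 243/2 = 486
t_c = 3 > 0 → v_max = v_peak = 81/2

d=486 v_max=81/2 a_max=9/2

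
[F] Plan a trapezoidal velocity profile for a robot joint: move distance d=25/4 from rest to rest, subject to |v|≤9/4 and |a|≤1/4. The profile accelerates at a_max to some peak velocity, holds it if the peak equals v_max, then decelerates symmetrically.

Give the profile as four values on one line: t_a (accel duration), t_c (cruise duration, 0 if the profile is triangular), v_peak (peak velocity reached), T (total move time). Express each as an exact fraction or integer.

t_a=5 t_c=0 v_peak=5/4 T=10

v_max²/a_max = (9/4)²/(1/4) = 81/4
25/4 < 81/4 so t_c = 0
v_peak = √(25/4·1/4) = √(25/16) = 5/4
t_a = (5/4)/(1/4) = 5; t_c = 0
T = 2·5 = 10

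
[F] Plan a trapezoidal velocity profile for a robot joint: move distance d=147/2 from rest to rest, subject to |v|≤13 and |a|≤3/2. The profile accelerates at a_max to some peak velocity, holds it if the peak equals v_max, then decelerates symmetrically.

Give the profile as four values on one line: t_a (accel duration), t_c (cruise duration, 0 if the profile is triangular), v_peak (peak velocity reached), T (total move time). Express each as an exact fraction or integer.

t_a=7 t_c=0 v_peak=21/2 T=14

(v_max)²/a_max = 13²/(3/2) = 338/3
147/2 < 338/3 → triangular
v_peak = √(147/2·3/2) = √(441/4) = 21/2
t_a = (21/2)/(3/2) = 7; t_c = 0
T = 2·7 = 14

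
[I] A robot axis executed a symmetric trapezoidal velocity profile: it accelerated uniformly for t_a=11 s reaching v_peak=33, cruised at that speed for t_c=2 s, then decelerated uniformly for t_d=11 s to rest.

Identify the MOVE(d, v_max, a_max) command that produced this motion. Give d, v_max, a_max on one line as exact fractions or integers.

a_max = 33/11 = 3
d_a = ½·33·11 = 363/2; d_c = 33·2 = 66
d = 2·363/2 + 66 = 429
t_c = 2 > 0 so v_max = 33

d=429 v_max=33 a_max=3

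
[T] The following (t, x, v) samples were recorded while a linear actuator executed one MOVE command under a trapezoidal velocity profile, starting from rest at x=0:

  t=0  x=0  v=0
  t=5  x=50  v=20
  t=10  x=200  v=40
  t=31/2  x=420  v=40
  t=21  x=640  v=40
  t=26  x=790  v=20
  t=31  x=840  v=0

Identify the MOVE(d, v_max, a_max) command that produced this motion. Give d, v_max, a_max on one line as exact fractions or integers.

d=840 v_max=40 a_max=4

final state: t=31, x=840, v=0 → d = 840
a_max = (20−0)/(5−0) = 4
max v = 40 over t∈[10,21] → v_max = 40
check: 40·(10+11) = 840 ✓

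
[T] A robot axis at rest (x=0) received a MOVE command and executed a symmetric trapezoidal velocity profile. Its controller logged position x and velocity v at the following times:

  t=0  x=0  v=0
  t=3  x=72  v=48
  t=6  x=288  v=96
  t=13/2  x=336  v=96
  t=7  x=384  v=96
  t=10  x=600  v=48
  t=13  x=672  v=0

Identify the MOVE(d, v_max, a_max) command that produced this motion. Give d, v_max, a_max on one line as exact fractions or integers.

d=672 v_max=96 a_max=16

final state: t=13, x=672, v=0 → d = 672
a_max = (48−0)/(3−0) = 16
max v = 96 over t∈[6,7] → v_max = 96
check: 96·(6+1) = 672 ✓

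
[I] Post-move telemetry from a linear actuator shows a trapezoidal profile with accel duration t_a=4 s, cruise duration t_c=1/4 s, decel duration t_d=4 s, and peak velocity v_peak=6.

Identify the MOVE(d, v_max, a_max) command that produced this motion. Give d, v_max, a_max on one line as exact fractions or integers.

a_max = 6/4 = 3/2
d_a = ½·6·4 = 12; d_c = 6·1/4 = 3/2
d = 2·12 + 3/2 = 51/2
t_c = 1/4 > 0 so v_max = 6

d=51/2 v_max=6 a_max=3/2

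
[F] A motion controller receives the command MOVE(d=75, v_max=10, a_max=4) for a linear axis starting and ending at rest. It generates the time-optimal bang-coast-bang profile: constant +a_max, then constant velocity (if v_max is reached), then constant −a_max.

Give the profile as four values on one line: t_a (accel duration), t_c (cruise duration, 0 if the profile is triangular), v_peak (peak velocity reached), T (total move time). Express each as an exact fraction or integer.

t_a=5/2 t_c=5 v_peak=10 T=10

(v_max)²/a_max = 10²/4 = 25
75 ≥ 25 so v_max reached
t_a = 10/4 = 5/2; v_peak = 10
d_cruise = 75 − 25 = 50; t_c = 50/10 = 5
T = 2·5/2 + 5 = 10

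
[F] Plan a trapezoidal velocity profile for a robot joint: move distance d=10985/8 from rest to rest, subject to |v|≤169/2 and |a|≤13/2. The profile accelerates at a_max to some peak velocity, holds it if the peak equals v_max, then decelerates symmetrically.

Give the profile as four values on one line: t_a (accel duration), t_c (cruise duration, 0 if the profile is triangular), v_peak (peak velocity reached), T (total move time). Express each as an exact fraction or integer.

t_a=13 t_c=13/4 v_peak=169/2 T=117/4

vₘ²/aₘ = (169/2)²/(13/2) = 2197/2
10985/8 ≥ 2197/2 → trapezoidal
t_a = (169/2)/(13/2) = 13; v_peak = 169/2
d_cruise = 10985/8 − 2197/2 = 2197/8; t_c = (2197/8)/(169/2) = 13/4
T = 2·13 + 13/4 = 117/4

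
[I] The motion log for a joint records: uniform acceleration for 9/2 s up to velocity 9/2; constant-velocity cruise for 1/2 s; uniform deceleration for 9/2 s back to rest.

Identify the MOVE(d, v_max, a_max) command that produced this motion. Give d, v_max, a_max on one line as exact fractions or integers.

d=45/2 v_max=9/2 a_max=1

a_max = (9/2)/(9/2) = 1
d_a = ½·9/2·9/2 = 81/8; d_c = 9/2·1/2 = 9/4
d = 2·81/8 + 9/4 = 45/2
t_c = 1/2 > 0 so v_max = 9/2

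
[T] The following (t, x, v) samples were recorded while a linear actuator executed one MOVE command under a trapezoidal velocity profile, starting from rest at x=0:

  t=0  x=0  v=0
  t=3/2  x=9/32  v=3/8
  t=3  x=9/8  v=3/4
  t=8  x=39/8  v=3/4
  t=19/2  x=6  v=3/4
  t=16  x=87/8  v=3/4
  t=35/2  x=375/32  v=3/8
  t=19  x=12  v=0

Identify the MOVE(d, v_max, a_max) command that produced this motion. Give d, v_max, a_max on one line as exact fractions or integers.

d=12 v_max=3/4 a_max=1/4

final state: t=19, x=12, v=0 → d = 12
a_max = (3/8−0)/(3/2−0) = 1/4
max v = 3/4 over t∈[3,16] → v_max = 3/4
check: 3/4·(3+13) = 12 ✓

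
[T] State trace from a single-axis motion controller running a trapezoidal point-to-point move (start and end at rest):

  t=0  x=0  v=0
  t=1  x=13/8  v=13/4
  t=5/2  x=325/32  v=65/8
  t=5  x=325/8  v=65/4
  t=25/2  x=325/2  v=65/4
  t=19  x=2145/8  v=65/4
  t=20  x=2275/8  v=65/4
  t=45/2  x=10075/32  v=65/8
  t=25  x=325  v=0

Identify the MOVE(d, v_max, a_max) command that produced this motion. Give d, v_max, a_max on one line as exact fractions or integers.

final state: t=25, x=325, v=0 → d = 325
a_max = (13/4−0)/(1−0) = 13/4
max v = 65/4 over t∈[5,20] → v_max = 65/4
check: 65/4·(5+15) = 325 ✓

d=325 v_max=65/4 a_max=13/4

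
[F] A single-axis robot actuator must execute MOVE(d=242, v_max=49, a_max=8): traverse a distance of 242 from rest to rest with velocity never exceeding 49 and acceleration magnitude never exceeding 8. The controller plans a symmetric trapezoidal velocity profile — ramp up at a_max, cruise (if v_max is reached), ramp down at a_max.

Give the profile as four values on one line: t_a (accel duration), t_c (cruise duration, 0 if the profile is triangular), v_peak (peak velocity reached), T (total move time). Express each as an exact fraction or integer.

t_a=11/2 t_c=0 v_peak=44 T=11

vₘ²/aₘ = 49²/8 = 2401/8
242 < 2401/8 so t_c = 0
v_peak = √(242·8) = √1936 = 44
t_a = 44/8 = 11/2; t_c = 0
T = 2·11/2 = 11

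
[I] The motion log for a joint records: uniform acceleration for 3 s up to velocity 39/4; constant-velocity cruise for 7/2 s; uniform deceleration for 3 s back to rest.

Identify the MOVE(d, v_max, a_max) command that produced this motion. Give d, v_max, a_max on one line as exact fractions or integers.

a_max = (39/4)/3 = 13/4
d_a = ½·39/4·3 = 117/8; d_c = 39/4·7/2 = 273/8
d = 2·117/8 + 273/8 = 507/8
t_c = 7/2 > 0 ⇒ limit active, v_max = 39/4

d=507/8 v_max=39/4 a_max=13/4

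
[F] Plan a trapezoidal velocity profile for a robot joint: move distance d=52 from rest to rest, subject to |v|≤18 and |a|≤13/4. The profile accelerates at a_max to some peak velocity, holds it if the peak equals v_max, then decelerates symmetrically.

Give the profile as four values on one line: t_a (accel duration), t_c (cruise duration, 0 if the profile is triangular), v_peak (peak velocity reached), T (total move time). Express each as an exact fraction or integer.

vₘ²/aₘ = 18²/(13/4) = 1296/13
52 < 1296/13 → triangular
v_peak = √(52·13/4) = √169 = 13
t_a = 13/(13/4) = 4; t_c = 0
T = 2·4 = 8

t_a=4 t_c=0 v_peak=13 T=8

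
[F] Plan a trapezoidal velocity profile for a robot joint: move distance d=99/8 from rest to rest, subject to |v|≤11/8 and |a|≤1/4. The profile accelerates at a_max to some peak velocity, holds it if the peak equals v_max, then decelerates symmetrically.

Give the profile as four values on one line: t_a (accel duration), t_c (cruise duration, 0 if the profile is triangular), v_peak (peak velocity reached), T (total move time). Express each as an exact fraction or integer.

t_a=11/2 t_c=7/2 v_peak=11/8 T=29/2

vₘ²/aₘ = (11/8)²/(1/4) = 121/16
99/8 ≥ 121/16 ⇒ cruise phase
t_a = (11/8)/(1/4) = 11/2; v_peak = 11/8
d_cruise = 99/8 − 121/16 = 77/16; t_c = (77/16)/(11/8) = 7/2
T = 2·11/2 + 7/2 = 29/2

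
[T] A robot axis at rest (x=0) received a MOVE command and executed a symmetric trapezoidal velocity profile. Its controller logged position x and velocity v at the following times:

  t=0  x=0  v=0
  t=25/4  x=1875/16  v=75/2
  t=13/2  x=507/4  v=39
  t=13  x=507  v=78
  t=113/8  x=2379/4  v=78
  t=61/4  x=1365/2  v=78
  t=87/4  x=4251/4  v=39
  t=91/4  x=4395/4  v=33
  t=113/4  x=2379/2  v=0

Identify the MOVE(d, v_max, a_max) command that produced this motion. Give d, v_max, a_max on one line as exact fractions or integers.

d=2379/2 v_max=78 a_max=6

final state: t=113/4, x=2379/2, v=0 → d = 2379/2
a_max = (75/2−0)/(25/4−0) = 6
max v = 78 over t∈[13,61/4] → v_max = 78
check: 78·(13+9/4) = 2379/2 ✓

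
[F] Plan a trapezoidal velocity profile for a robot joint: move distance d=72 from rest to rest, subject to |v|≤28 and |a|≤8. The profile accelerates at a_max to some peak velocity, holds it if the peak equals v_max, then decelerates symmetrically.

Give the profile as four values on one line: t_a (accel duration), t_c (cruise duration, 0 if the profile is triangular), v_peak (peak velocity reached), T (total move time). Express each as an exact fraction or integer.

(v_max)²/a_max = 28²/8 = 98
72 < 98 → triangular
v_peak = √(72·8) = √576 = 24
t_a = 24/8 = 3; t_c = 0
T = 2·3 = 6

t_a=3 t_c=0 v_peak=24 T=6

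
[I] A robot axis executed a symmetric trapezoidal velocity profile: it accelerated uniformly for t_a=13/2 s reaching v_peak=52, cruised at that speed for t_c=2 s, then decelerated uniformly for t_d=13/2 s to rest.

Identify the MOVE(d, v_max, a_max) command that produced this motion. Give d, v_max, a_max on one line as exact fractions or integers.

d=442 v_max=52 a_max=8

a_max = 52/(13/2) = 8
d_a = ½·52·13/2 = 169; d_c = 52·2 = 104
d = 2·169 + 104 = 442
t_c = 2 > 0 → v_max = v_peak = 52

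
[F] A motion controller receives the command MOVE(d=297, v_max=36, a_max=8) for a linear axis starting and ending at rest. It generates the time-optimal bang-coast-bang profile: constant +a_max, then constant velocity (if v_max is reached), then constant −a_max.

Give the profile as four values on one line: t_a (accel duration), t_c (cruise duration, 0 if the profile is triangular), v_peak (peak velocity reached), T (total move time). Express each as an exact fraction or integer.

v_max²/a_max = 36²/8 = 162
297 ≥ 162 ⇒ cruise phase
t_a = 36/8 = 9/2; v_peak = 36
d_cruise = 297 − 162 = 135; t_c = 135/36 = 15/4
T = 2·9/2 + 15/4 = 51/4

t_a=9/2 t_c=15/4 v_peak=36 T=51/4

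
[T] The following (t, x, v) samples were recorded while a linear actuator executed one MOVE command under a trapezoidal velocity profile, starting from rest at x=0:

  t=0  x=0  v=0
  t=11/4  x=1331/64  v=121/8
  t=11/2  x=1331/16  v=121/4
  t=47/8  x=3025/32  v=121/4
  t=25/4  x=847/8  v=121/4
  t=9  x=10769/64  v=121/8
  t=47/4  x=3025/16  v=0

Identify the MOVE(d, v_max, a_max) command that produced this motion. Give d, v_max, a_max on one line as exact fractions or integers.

d=3025/16 v_max=121/4 a_max=11/2

final state: t=47/4, x=3025/16, v=0 → d = 3025/16
a_max = (121/8−0)/(11/4−0) = 11/2
max v = 121/4 over t∈[11/2,25/4] → v_max = 121/4
check: 121/4·(11/2+3/4) = 3025/16 ✓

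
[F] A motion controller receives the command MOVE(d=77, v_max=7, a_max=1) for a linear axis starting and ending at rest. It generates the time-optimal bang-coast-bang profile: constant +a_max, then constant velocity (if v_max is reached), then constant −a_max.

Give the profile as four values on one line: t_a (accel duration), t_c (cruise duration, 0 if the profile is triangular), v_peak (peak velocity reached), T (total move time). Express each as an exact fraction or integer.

t_a=7 t_c=4 v_peak=7 T=18

v_max²/a_max = 7²/1 = 49
77 ≥ 49 so v_max reached
t_a = 7/1 = 7; v_peak = 7
d_cruise = 77 − 49 = 28; t_c = 28/7 = 4
T = 2·7 + 4 = 18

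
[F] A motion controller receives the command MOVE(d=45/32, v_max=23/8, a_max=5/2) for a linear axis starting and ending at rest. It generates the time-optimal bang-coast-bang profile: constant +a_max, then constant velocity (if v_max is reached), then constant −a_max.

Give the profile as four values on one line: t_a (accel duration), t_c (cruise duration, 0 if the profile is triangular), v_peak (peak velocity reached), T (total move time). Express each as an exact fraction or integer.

(v_max)²/a_max = (23/8)²/(5/2) = 529/160
45/32 < 529/160 ⇒ no cruise
v_peak = √(45/32·5/2) = √(225/64) = 15/8
t_a = (15/8)/(5/2) = 3/4; t_c = 0
T = 2·3/4 = 3/2

t_a=3/4 t_c=0 v_peak=15/8 T=3/2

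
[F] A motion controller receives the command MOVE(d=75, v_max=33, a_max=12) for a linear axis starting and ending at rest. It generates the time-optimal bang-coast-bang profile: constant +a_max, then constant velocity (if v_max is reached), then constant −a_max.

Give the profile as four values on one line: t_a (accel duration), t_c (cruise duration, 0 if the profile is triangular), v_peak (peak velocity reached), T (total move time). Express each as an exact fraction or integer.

v_max²/a_max = 33²/12 = 363/4
75 < 363/4 so t_c = 0
v_peak = √(75·12) = √900 = 30
t_a = 30/12 = 5/2; t_c = 0
T = 2·5/2 = 5

t_a=5/2 t_c=0 v_peak=30 T=5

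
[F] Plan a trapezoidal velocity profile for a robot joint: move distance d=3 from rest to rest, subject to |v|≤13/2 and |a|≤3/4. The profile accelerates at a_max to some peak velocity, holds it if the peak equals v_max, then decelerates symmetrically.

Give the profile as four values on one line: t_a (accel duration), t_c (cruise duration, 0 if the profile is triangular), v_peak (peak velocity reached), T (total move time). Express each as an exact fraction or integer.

(v_max)²/a_max = (13/2)²/(3/4) = 169/3
3 < 169/3 ⇒ no cruise
v_peak = √(3·3/4) = √(9/4) = 3/2
t_a = (3/2)/(3/4) = 2; t_c = 0
T = 2·2 = 4

t_a=2 t_c=0 v_peak=3/2 T=4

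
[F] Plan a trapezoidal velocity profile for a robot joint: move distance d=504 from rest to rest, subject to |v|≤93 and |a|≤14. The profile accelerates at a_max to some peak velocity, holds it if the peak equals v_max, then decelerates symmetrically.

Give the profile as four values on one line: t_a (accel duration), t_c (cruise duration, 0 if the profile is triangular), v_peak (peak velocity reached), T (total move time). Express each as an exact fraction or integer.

vₘ²/aₘ = 93²/14 = 8649/14
504 < 8649/14 ⇒ no cruise
v_peak = √(504·14) = √7056 = 84
t_a = 84/14 = 6; t_c = 0
T = 2·6 = 12

t_a=6 t_c=0 v_peak=84 T=12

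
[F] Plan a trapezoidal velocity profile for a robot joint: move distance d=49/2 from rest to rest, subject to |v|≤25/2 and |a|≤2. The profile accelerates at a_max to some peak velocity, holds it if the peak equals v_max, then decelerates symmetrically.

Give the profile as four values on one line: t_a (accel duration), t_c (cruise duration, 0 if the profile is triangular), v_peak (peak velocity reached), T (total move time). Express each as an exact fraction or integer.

(v_max)²/a_max = (25/2)²/2 = 625/8
49/2 < 625/8 ⇒ no cruise
v_peak = √(49/2·2) = √49 = 7
t_a = 7/2; t_c = 0
T = 2·7/2 = 7

t_a=7/2 t_c=0 v_peak=7 T=7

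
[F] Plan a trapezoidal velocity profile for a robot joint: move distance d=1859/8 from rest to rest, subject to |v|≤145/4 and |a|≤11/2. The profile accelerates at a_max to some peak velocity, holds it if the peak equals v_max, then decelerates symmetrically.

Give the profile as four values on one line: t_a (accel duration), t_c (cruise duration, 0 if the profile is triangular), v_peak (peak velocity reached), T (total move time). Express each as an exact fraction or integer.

(v_max)²/a_max = (145/4)²/(11/2) = 21025/88
1859/8 < 21025/88 ⇒ no cruise
v_peak = √(1859/8·11/2) = √(20449/16) = 143/4
t_a = (143/4)/(11/2) = 13/2; t_c = 0
T = 2·13/2 = 13

t_a=13/2 t_c=0 v_peak=143/4 T=13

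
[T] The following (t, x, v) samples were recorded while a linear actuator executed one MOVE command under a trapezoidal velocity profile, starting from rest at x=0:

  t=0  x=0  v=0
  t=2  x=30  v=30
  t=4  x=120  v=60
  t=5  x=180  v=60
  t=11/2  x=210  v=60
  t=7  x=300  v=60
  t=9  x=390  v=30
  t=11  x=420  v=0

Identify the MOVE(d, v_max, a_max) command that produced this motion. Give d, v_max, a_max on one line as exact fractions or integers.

d=420 v_max=60 a_max=15

final state: t=11, x=420, v=0 → d = 420
a_max = (30−0)/(2−0) = 15
max v = 60 over t∈[4,7] → v_max = 60
check: 60·(4+3) = 420 ✓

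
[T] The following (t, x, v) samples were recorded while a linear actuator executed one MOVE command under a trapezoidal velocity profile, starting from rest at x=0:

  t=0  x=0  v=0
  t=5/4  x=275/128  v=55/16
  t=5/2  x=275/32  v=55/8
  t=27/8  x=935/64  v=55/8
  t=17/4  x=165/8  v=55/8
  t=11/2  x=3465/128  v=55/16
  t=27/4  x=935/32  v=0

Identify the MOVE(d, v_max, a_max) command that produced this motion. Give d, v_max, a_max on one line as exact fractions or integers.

d=935/32 v_max=55/8 a_max=11/4

final state: t=27/4, x=935/32, v=0 → d = 935/32
a_max = (55/16−0)/(5/4−0) = 11/4
max v = 55/8 over t∈[5/2,17/4] → v_max = 55/8
check: 55/8·(5/2+7/4) = 935/32 ✓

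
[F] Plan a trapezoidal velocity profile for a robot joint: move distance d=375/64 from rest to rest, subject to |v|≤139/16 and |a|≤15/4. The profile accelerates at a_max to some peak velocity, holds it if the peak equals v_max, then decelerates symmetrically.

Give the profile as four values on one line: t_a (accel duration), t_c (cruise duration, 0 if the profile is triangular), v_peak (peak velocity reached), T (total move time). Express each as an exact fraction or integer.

t_a=5/4 t_c=0 v_peak=75/16 T=5/2

vₘ²/aₘ = (139/16)²/(15/4) = 19321/960
375/64 < 19321/960 so t_c = 0
v_peak = √(375/64·15/4) = √(5625/256) = 75/16
t_a = (75/16)/(15/4) = 5/4; t_c = 0
T = 2·5/4 = 5/2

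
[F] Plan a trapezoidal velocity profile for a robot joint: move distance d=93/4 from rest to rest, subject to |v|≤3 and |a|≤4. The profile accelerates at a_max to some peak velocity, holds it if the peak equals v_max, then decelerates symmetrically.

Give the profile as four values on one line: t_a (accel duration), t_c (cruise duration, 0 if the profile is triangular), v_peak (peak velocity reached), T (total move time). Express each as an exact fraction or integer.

vₘ²/aₘ = 3²/4 = 9/4
93/4 ≥ 9/4 → trapezoidal
t_a = 3/4; v_peak = 3
d_cruise = 93/4 − 9/4 = 21; t_c = 21/3 = 7
T = 2·3/4 + 7 = 17/2

t_a=3/4 t_c=7 v_peak=3 T=17/2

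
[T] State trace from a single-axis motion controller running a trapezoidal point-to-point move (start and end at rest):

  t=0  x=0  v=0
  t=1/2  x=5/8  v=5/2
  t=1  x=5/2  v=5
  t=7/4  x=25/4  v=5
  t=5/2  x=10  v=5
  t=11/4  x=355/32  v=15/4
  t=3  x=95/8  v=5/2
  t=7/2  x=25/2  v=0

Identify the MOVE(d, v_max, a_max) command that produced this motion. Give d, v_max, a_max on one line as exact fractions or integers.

d=25/2 v_max=5 a_max=5

final state: t=7/2, x=25/2, v=0 → d = 25/2
a_max = (5/2−0)/(1/2−0) = 5
max v = 5 over t∈[1,5/2] → v_max = 5
check: 5·(1+3/2) = 25/2 ✓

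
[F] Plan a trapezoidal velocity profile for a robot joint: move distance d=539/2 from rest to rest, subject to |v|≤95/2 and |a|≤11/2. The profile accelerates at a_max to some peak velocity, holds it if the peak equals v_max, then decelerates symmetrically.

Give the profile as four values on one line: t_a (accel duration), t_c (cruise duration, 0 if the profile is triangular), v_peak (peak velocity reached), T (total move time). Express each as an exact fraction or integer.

vₘ²/aₘ = (95/2)²/(11/2) = 9025/22
539/2 < 9025/22 so t_c = 0
v_peak = √(539/2·11/2) = √(5929/4) = 77/2
t_a = (77/2)/(11/2) = 7; t_c = 0
T = 2·7 = 14

t_a=7 t_c=0 v_peak=77/2 T=14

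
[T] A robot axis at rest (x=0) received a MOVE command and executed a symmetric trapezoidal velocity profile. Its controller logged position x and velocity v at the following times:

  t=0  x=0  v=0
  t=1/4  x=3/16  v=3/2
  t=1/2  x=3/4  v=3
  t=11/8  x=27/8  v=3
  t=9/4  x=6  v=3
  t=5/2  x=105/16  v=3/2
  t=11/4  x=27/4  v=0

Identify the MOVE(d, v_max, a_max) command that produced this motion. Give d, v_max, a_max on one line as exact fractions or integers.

final state: t=11/4, x=27/4, v=0 → d = 27/4
a_max = (3/2−0)/(1/4−0) = 6
max v = 3 over t∈[1/2,9/4] → v_max = 3
check: 3·(1/2+7/4) = 27/4 ✓

d=27/4 v_max=3 a_max=6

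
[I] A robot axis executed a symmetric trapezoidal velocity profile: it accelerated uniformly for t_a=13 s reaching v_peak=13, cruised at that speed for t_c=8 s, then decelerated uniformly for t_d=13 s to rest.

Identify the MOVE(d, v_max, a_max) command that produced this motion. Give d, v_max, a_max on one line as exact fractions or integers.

d=273 v_max=13 a_max=1

a_max = 13/13 = 1
d_a = ½·13·13 = 169/2; d_c = 13·8 = 104
d = 2·169/2 + 104 = 273
t_c = 8 > 0 so v_max = 13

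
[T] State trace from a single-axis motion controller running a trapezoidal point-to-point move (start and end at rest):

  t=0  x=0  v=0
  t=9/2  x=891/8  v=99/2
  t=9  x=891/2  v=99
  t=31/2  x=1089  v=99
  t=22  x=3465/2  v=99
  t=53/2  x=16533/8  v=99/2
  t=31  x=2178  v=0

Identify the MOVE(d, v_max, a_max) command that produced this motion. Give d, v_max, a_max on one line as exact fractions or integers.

d=2178 v_max=99 a_max=11

final state: t=31, x=2178, v=0 → d = 2178
a_max = (99/2−0)/(9/2−0) = 11
max v = 99 over t∈[9,22] → v_max = 99
check: 99·(9+13) = 2178 ✓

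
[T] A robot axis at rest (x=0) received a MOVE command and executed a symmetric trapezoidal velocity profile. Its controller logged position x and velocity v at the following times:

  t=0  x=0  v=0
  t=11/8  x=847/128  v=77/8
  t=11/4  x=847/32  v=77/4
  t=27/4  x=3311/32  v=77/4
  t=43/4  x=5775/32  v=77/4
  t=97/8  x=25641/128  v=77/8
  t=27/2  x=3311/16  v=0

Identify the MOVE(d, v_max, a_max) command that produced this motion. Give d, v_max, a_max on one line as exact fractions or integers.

d=3311/16 v_max=77/4 a_max=7

final state: t=27/2, x=3311/16, v=0 → d = 3311/16
a_max = (77/8−0)/(11/8−0) = 7
max v = 77/4 over t∈[11/4,43/4] → v_max = 77/4
check: 77/4·(11/4+8) = 3311/16 ✓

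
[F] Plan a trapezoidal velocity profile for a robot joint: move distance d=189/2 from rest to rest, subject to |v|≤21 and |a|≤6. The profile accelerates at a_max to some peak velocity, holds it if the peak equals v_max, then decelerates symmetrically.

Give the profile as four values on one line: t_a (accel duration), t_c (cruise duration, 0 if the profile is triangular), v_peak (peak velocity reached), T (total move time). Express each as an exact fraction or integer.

t_a=7/2 t_c=1 v_peak=21 T=8

vₘ²/aₘ = 21²/6 = 147/2
189/2 ≥ 147/2 so v_max reached
t_a = 21/6 = 7/2; v_peak = 21
d_cruise = 189/2 − 147/2 = 21; t_c = 21/21 = 1
T = 2·7/2 + 1 = 8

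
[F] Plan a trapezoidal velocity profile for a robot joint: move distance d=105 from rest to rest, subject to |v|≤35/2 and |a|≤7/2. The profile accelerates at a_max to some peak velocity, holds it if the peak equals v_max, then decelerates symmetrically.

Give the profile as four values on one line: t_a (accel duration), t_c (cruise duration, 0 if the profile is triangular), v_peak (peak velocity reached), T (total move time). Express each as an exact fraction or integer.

v_max²/a_max = (35/2)²/(7/2) = 175/2
105 ≥ 175/2 → trapezoidal
t_a = (35/2)/(7/2) = 5; v_peak = 35/2
d_cruise = 105 − 175/2 = 35/2; t_c = (35/2)/(35/2) = 1
T = 2·5 + 1 = 11

t_a=5 t_c=1 v_peak=35/2 T=11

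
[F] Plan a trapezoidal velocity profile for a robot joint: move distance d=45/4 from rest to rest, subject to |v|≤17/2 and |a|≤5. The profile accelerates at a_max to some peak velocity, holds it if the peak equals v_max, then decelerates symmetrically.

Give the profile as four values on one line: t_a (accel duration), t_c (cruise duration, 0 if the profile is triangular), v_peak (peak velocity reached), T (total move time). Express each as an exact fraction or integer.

t_a=3/2 t_c=0 v_peak=15/2 T=3

(v_max)²/a_max = (17/2)²/5 = 289/20
45/4 < 289/20 → triangular
v_peak = √(45/4·5) = √(225/4) = 15/2
t_a = (15/2)/5 = 3/2; t_c = 0
T = 2·3/2 = 3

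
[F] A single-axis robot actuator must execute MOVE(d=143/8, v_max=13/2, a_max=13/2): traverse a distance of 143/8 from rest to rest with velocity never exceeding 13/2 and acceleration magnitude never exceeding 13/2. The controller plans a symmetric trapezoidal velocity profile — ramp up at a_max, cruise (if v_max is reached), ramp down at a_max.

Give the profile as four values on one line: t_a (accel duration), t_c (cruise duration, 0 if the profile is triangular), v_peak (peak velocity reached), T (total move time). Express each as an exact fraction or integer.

(v_max)²/a_max = (13/2)²/(13/2) = 13/2
143/8 ≥ 13/2 so v_max reached
t_a = (13/2)/(13/2) = 1; v_peak = 13/2
d_cruise = 143/8 − 13/2 = 91/8; t_c = (91/8)/(13/2) = 7/4
T = 2·1 + 7/4 = 15/4

t_a=1 t_c=7/4 v_peak=13/2 T=15/4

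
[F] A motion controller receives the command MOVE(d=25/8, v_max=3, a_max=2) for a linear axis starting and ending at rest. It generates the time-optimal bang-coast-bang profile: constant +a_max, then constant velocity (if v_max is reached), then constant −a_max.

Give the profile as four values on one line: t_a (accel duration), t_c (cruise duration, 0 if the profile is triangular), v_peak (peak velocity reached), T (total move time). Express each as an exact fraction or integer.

(v_max)²/a_max = 3²/2 = 9/2
25/8 < 9/2 ⇒ no cruise
v_peak = √(25/8·2) = √(25/4) = 5/2
t_a = (5/2)/2 = 5/4; t_c = 0
T = 2·5/4 = 5/2

t_a=5/4 t_c=0 v_peak=5/2 T=5/2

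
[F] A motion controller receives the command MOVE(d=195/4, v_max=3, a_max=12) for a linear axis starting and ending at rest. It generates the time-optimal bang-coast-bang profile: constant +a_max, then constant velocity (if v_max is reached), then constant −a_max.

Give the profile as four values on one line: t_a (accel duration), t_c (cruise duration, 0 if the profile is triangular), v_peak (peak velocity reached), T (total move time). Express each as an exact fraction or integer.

t_a=1/4 t_c=16 v_peak=3 T=33/2

v_max²/a_max = 3²/12 = 3/4
195/4 ≥ 3/4 ⇒ cruise phase
t_a = 3/12 = 1/4; v_peak = 3
d_cruise = 195/4 − 3/4 = 48; t_c = 48/3 = 16
T = 2·1/4 + 16 = 33/2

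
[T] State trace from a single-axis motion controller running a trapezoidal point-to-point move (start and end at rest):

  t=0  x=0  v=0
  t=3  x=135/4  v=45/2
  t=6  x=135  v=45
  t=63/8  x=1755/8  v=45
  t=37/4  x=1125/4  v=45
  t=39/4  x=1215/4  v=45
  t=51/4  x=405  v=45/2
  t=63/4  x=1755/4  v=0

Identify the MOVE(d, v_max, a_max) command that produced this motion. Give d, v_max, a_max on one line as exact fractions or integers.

d=1755/4 v_max=45 a_max=15/2

final state: t=63/4, x=1755/4, v=0 → d = 1755/4
a_max = (45/2−0)/(3−0) = 15/2
max v = 45 over t∈[6,39/4] → v_max = 45
check: 45·(6+15/4) = 1755/4 ✓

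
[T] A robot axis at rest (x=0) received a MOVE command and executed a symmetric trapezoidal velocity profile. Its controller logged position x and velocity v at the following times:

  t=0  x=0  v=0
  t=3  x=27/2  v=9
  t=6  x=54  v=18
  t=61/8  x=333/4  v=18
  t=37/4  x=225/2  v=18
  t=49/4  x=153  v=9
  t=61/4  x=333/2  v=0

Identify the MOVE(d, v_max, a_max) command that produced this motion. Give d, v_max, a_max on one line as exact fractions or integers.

d=333/2 v_max=18 a_max=3

final state: t=61/4, x=333/2, v=0 → d = 333/2
a_max = (9−0)/(3−0) = 3
max v = 18 over t∈[6,37/4] → v_max = 18
check: 18·(6+13/4) = 333/2 ✓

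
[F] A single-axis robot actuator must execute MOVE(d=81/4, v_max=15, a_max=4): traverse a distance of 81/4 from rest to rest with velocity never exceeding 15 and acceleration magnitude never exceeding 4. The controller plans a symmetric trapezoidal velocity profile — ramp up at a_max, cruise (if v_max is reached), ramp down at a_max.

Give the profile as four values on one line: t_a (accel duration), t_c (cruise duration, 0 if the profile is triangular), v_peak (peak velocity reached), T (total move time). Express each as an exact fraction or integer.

t_a=9/4 t_c=0 v_peak=9 T=9/2

(v_max)²/a_max = 15²/4 = 225/4
81/4 < 225/4 so t_c = 0
v_peak = √(81/4·4) = √81 = 9
t_a = 9/4; t_c = 0
T = 2·9/4 = 9/2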